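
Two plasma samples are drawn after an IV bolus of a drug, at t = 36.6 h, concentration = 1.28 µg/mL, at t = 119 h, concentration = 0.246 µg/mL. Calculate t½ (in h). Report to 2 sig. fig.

35 h

k = ln(C₁/C₂) / (t₂ − t₁) = ln(1.28/0.246) / (119 − 36.6)
  = 1.649 / 82.40 = 0.02001 h⁻¹
t½ = ln2 / k = 0.693147 / 0.02001 = 34.64 h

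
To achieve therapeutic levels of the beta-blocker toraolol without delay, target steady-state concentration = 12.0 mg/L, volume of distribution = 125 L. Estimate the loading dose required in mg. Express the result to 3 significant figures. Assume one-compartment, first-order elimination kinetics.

1500 mg

LD = Css × Vd = 12.0 × 125 = 1500 mg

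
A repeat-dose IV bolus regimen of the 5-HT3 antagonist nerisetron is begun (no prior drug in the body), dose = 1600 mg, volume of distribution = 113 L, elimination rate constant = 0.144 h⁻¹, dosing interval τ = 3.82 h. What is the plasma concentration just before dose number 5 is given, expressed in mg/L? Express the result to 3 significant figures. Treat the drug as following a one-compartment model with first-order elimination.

17.2 mg/L

C₀ per dose = Dose / Vd = 1600 / 113 = 14.16 mg/L
Fraction remaining after one interval: r = e^(−kτ) = e^(−0.1440 × 3.82) = 0.5769
Before dose 5, 4 doses have been given (aged 1τ, 2τ, 3τ, 4τ).
C_trough = C₀ × (r + r² + … + r^4) = C₀ × r(1−r^4)/(1−r)
        = 14.16 × 0.5769 × (1 − 0.1108) / (1 − 0.5769) = 17.17 mg/L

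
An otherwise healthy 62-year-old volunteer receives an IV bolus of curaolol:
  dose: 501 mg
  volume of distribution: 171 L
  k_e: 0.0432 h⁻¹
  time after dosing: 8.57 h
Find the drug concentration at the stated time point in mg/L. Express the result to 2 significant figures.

2.0 mg/L

C₀ = Dose / Vd = 501.0 / 171 = 2.930 mg/L
C = C₀ · e^(−k·t) = 2.930 × e^(−0.04320 × 8.57)
  = 2.930 × 0.6906 = 2.023 mg/L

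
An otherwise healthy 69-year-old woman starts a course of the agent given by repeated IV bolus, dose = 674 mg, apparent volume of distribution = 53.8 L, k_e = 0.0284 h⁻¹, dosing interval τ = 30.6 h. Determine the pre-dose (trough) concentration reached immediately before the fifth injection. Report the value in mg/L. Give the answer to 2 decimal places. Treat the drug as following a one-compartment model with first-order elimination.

C₀ per dose = Dose / Vd = 674 / 53.8 = 12.53 mg/L
Fraction remaining after one interval: r = e^(−kτ) = e^(−0.02840 × 30.6) = 0.4194
Before dose 5, 4 doses have been given (aged 1τ, 2τ, 3τ, 4τ).
C_trough = C₀ × (r + r² + … + r^4) = C₀ × r(1−r^4)/(1−r)
        = 12.53 × 0.4194 × (1 − 0.03094) / (1 − 0.4194) = 8.771 mg/L

8.77 mg/L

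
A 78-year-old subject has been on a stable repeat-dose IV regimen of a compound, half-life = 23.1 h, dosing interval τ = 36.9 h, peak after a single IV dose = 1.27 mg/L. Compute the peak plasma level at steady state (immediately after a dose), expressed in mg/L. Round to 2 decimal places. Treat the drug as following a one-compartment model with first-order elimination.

k = ln2 / t½ = 0.693147 / 23.1 = 0.03001 h⁻¹
e^(−kτ) = e^(−0.03001 × 36.9) = 0.3304
Accumulation ratio R = 1 / (1 − e^(−kτ)) = 1 / (1 − 0.3304) = 1.493
Steady-state peak = C₀ × R = 1.27 × 1.493 = 1.896 mg/L

1.90 mg/L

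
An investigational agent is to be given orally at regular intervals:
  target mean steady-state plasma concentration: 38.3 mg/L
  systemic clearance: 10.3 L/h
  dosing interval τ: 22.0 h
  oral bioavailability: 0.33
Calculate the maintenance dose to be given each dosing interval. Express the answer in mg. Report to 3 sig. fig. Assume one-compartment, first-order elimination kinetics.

26300 mg

At steady state, F × (Dose/τ) = Css × CL.
Dose = Css × CL × τ / F = 38.3 × 10.30 × 22.0 / 0.33 = 26300 mg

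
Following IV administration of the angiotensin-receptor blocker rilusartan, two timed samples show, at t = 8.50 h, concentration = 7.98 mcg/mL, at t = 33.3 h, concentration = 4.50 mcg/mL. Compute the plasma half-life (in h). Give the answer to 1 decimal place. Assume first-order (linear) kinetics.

30.0 h

k = ln(C₁/C₂) / (t₂ − t₁) = ln(7.98/4.50) / (33.3 − 8.50)
  = 0.5729 / 24.80 = 0.02310 h⁻¹
t½ = ln2 / k = 0.693147 / 0.02310 = 30.01 h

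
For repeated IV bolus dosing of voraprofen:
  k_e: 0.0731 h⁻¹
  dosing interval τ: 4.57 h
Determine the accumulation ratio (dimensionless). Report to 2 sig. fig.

3.5

e^(−kτ) = e^(−0.07310 × 4.57) = 0.7160
Accumulation ratio R = 1 / (1 − e^(−kτ)) = 1 / (1 − 0.7160) = 3.521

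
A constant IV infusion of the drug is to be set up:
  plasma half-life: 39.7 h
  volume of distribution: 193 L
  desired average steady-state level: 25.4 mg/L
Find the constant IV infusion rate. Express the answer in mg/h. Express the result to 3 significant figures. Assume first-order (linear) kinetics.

85.6 mg/h

k = ln2 / t½ = 0.693147 / 39.7 = 0.01746 h⁻¹
CL = k × Vd = 0.01746 × 193 = 3.370 L/h
At steady state, infusion rate R₀ = Css × CL = 25.4 × 3.370 = 85.60 mg/h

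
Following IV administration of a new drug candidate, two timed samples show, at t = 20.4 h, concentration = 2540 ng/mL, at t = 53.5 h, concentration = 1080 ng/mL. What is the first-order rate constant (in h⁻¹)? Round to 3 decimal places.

k = ln(C₁/C₂) / (t₂ − t₁) = ln(2540/1080) / (53.5 − 20.4)
  = 0.8552 / 33.10 = 0.02584 h⁻¹

0.026 h⁻¹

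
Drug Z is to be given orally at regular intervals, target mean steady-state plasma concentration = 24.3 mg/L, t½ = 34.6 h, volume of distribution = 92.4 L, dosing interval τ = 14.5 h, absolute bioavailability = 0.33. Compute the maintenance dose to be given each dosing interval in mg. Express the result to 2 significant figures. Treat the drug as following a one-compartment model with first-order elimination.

2000 mg

k = ln2 / t½ = 0.693147 / 34.6 = 0.02003 h⁻¹
CL = k × Vd = 0.02003 × 92.4 = 1.851 L/h
At steady state, F × (Dose/τ) = Css × CL.
Dose = Css × CL × τ / F = 24.3 × 1.851 × 14.5 / 0.33 = 1976 mg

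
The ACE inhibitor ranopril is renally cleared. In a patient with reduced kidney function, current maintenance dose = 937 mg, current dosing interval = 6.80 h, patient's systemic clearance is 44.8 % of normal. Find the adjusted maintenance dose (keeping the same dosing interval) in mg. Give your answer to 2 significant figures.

To keep the same average steady-state level, dosing rate must scale with clearance.
CL ratio = 44.8 / 100 = 0.4480
New dose (same interval) = 937 × 0.4480 = 419.8 mg

420 mg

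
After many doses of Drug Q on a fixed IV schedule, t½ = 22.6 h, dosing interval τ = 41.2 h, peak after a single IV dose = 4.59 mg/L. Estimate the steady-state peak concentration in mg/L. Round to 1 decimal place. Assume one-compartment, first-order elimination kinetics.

k = ln2 / t½ = 0.693147 / 22.6 = 0.03067 h⁻¹
e^(−kτ) = e^(−0.03067 × 41.2) = 0.2826
Accumulation ratio R = 1 / (1 − e^(−kτ)) = 1 / (1 − 0.2826) = 1.394
Steady-state peak = C₀ × R = 4.59 × 1.394 = 6.398 mg/L

6.4 mg/L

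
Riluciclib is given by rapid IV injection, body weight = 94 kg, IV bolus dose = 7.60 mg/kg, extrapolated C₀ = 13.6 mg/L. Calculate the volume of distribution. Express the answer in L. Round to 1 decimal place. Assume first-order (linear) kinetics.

52.5 L

Dose = 7.60 × 94 = 714.4 mg
Vd = Dose / C₀ = 714.4 / 13.6 = 52.53 L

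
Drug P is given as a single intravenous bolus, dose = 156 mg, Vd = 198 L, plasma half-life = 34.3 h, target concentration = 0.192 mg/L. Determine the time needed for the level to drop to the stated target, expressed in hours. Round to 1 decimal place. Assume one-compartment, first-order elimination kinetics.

C₀ = Dose / Vd = 156.0 / 198 = 0.7879 mg/L
k = ln2 / t½ = 0.693147 / 34.3 = 0.02021 h⁻¹
t = ln(C₀ / C) / k = ln(0.7879 / 0.192) / 0.02021
  = ln(4.104) / 0.02021 = 1.412 / 0.02021 = 69.87 h

69.9 h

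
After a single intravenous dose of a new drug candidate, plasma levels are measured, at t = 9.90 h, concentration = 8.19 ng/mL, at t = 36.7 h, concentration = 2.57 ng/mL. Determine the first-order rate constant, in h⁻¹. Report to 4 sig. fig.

0.04325 h⁻¹

k = ln(C₁/C₂) / (t₂ − t₁) = ln(8.19/2.57) / (36.7 − 9.90)
  = 1.159 / 26.80 = 0.04325 h⁻¹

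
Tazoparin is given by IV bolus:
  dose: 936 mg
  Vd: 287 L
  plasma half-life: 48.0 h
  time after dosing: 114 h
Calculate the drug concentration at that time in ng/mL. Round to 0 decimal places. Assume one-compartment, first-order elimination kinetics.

C₀ = Dose / Vd = 936.0 / 287 = 3.261 mg/L
k = ln2 / t½ = 0.693147 / 48.0 = 0.01444 h⁻¹
C = C₀ · e^(−k·t) = 3.261 × e^(−0.01444 × 114)
  = 3.261 × 0.1928 = 0.6287 mg/L
Convert: 0.6287 mg/L × 1000 = 628.7 ng/mL

629 ng/mL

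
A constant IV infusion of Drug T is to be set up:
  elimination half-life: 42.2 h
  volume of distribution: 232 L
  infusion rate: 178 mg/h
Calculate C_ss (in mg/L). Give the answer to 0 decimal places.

47 mg/L

k = ln2 / t½ = 0.693147 / 42.2 = 0.01643 h⁻¹
CL = k × Vd = 0.01643 × 232 = 3.812 L/h
At steady state Css = R₀ / CL = 178 / 3.812 = 46.69 mg/L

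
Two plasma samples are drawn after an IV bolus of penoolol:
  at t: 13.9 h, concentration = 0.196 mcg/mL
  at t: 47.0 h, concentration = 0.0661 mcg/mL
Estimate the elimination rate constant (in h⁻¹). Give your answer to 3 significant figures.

0.0328 h⁻¹

k = ln(C₁/C₂) / (t₂ − t₁) = ln(0.196/0.0661) / (47.0 − 13.9)
  = 1.087 / 33.10 = 0.03284 h⁻¹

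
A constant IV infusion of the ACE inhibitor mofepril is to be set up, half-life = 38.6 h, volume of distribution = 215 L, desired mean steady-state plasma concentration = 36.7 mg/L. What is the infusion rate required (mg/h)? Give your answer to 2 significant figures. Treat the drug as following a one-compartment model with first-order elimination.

140 mg/h

k = ln2 / t½ = 0.693147 / 38.6 = 0.01796 h⁻¹
CL = k × Vd = 0.01796 × 215 = 3.861 L/h
At steady state, infusion rate R₀ = Css × CL = 36.7 × 3.861 = 141.7 mg/h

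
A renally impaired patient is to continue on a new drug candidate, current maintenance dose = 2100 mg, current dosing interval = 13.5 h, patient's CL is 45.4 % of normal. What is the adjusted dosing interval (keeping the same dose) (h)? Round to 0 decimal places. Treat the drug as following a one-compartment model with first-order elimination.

30 h

To keep the same average steady-state level, dosing rate must scale with clearance.
CL ratio = 45.4 / 100 = 0.4540
New interval (same dose) = 13.5 / 0.4540 = 29.74 h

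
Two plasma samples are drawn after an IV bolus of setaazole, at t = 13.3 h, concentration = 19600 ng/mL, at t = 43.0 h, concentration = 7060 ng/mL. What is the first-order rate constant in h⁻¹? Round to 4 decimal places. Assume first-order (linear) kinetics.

k = ln(C₁/C₂) / (t₂ − t₁) = ln(19600/7060) / (43.0 − 13.3)
  = 1.021 / 29.70 = 0.03438 h⁻¹

0.0344 h⁻¹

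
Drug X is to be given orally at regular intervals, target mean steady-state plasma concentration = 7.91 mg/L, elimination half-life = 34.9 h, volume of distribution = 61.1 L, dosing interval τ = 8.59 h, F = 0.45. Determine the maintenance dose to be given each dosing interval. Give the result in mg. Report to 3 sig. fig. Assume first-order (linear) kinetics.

183 mg

k = ln2 / t½ = 0.693147 / 34.9 = 0.01986 h⁻¹
CL = k × Vd = 0.01986 × 61.1 = 1.213 L/h
At steady state, F × (Dose/τ) = Css × CL.
Dose = Css × CL × τ / F = 7.91 × 1.213 × 8.59 / 0.45 = 183.2 mg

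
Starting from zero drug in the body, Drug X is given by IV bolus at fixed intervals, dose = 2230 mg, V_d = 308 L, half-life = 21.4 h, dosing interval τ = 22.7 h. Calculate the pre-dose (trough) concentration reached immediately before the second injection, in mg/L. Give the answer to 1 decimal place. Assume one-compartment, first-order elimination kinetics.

3.5 mg/L

C₀ per dose = Dose / Vd = 2230 / 308 = 7.240 mg/L
k = ln2 / t½ = 0.693147 / 21.4 = 0.03239 h⁻¹
Fraction remaining after one interval: r = e^(−kτ) = e^(−0.03239 × 22.7) = 0.4794
Before dose 2, 1 dose has been given (aged 1τ).
C_trough = C₀ × r = 7.240 × 0.4794 = 3.471 mg/L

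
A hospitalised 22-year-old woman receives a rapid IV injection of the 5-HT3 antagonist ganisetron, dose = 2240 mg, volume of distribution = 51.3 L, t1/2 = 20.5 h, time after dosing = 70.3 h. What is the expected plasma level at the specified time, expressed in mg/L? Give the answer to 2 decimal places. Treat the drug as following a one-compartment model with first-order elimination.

C₀ = Dose / Vd = 2240 / 51.3 = 43.66 mg/L
k = ln2 / t½ = 0.693147 / 20.5 = 0.03381 h⁻¹
C = C₀ · e^(−k·t) = 43.66 × e^(−0.03381 × 70.3)
  = 43.66 × 0.09284 = 4.053 mg/L

4.05 mg/L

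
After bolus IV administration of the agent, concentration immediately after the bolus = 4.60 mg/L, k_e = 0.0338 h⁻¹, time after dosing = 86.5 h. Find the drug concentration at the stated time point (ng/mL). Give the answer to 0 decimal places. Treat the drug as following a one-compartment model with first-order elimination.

247 ng/mL

C = C₀ · e^(−k·t) = 4.600 × e^(−0.03380 × 86.5)
  = 4.600 × 0.05373 = 0.2472 mg/L
Convert: 0.2472 mg/L × 1000 = 247.2 ng/mL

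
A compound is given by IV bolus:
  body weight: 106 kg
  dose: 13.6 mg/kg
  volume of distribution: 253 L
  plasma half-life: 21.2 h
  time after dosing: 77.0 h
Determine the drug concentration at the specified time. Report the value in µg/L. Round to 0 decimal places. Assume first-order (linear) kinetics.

460 µg/L

Total dose = 13.6 × 106 = 1442 mg
C₀ = Dose / Vd = 1442 / 253 = 5.700 mg/L
k = ln2 / t½ = 0.693147 / 21.2 = 0.03270 h⁻¹
C = C₀ · e^(−k·t) = 5.700 × e^(−0.03270 × 77.0)
  = 5.700 × 0.08063 = 0.4596 mg/L
Convert: 0.4596 mg/L × 1000 = 459.6 µg/L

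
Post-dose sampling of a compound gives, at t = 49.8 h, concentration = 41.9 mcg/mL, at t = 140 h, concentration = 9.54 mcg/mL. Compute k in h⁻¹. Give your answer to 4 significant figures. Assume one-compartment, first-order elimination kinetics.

k = ln(C₁/C₂) / (t₂ − t₁) = ln(41.9/9.54) / (140 − 49.8)
  = 1.480 / 90.20 = 0.01641 h⁻¹

0.01641 h⁻¹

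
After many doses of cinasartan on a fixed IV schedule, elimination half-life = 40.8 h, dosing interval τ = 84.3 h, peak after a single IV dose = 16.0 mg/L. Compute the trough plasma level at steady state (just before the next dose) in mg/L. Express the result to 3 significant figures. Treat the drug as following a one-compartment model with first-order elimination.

k = ln2 / t½ = 0.693147 / 40.8 = 0.01699 h⁻¹
e^(−kτ) = e^(−0.01699 × 84.3) = 0.2388
Accumulation ratio R = 1 / (1 − e^(−kτ)) = 1 / (1 − 0.2388) = 1.314
Steady-state trough = C₀ × R × e^(−kτ) = 16.0 × 1.314 × 0.2388 = 5.021 mg/L

5.02 mg/L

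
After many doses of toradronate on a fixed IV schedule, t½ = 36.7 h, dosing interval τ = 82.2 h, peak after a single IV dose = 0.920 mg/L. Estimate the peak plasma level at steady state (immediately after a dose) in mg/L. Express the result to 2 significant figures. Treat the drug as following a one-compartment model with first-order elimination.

k = ln2 / t½ = 0.693147 / 36.7 = 0.01889 h⁻¹
e^(−kτ) = e^(−0.01889 × 82.2) = 0.2117
Accumulation ratio R = 1 / (1 − e^(−kτ)) = 1 / (1 − 0.2117) = 1.269
Steady-state peak = C₀ × R = 0.920 × 1.269 = 1.167 mg/L

1.2 mg/L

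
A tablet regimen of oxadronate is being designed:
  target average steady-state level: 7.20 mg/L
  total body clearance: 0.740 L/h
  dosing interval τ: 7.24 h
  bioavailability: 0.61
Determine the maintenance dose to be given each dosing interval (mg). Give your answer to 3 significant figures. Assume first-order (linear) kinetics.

63.2 mg

At steady state, F × (Dose/τ) = Css × CL.
Dose = Css × CL × τ / F = 7.20 × 0.7400 × 7.24 / 0.61 = 63.24 mg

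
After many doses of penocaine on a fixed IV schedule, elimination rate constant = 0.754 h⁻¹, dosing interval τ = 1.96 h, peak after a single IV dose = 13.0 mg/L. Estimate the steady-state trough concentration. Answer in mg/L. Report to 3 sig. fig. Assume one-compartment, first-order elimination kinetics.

3.84 mg/L

e^(−kτ) = e^(−0.7540 × 1.96) = 0.2281
Accumulation ratio R = 1 / (1 − e^(−kτ)) = 1 / (1 − 0.2281) = 1.296
Steady-state trough = C₀ × R × e^(−kτ) = 13.0 × 1.296 × 0.2281 = 3.843 mg/L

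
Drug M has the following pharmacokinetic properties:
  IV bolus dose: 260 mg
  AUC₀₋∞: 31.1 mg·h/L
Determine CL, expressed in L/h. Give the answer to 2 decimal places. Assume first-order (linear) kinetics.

8.36 L/h

CL = Dose / AUC = 260 / 31.1 = 8.360 L/h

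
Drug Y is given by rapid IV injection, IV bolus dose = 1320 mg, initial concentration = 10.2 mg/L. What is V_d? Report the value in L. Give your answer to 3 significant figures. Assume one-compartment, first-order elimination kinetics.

Vd = Dose / C₀ = 1320 / 10.2 = 129.4 L

129 L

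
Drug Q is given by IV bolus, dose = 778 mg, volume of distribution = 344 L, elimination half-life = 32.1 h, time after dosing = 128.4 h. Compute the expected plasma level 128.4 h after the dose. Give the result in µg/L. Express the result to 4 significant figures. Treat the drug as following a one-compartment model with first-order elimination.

C₀ = Dose / Vd = 778.0 / 344 = 2.262 mg/L
k = ln2 / t½ = 0.693147 / 32.1 = 0.02159 h⁻¹
t / t½ = 128.4 / 32.1 = 4 half-lives
C = C₀ × (1/2)^4 = 2.262 × 0.06250 = 0.1414 mg/L
Convert: 0.1414 mg/L × 1000 = 141.4 µg/L

141.4 µg/L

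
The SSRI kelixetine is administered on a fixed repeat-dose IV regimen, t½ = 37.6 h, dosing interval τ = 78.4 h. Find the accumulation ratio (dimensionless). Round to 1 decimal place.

k = ln2 / t½ = 0.693147 / 37.6 = 0.01843 h⁻¹
e^(−kτ) = e^(−0.01843 × 78.4) = 0.2358
Accumulation ratio R = 1 / (1 − e^(−kτ)) = 1 / (1 − 0.2358) = 1.309

1.3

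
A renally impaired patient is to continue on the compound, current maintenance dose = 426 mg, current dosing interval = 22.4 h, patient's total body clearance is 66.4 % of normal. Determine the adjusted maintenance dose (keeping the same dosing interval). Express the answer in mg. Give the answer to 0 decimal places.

To keep the same average steady-state level, dosing rate must scale with clearance.
CL ratio = 66.4 / 100 = 0.6640
New dose (same interval) = 426 × 0.6640 = 282.9 mg

283 mg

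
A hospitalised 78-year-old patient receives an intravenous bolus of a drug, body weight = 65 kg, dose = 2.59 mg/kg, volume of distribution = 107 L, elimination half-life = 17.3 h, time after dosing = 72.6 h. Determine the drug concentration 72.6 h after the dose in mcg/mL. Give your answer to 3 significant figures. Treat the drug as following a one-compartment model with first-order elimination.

Total dose = 2.59 × 65 = 168.4 mg
C₀ = Dose / Vd = 168.4 / 107 = 1.574 mg/L
k = ln2 / t½ = 0.693147 / 17.3 = 0.04007 h⁻¹
C = C₀ · e^(−k·t) = 1.574 × e^(−0.04007 × 72.6)
  = 1.574 × 0.05453 = 0.08583 mg/L
(0.08583 mg/L = 0.08583 mcg/mL)

0.0858 mcg/mL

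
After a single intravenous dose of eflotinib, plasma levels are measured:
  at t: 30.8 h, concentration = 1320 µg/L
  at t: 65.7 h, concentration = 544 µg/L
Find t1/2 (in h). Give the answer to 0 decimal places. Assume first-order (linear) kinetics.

k = ln(C₁/C₂) / (t₂ − t₁) = ln(1320/544) / (65.7 − 30.8)
  = 0.8864 / 34.90 = 0.02540 h⁻¹
t½ = ln2 / k = 0.693147 / 0.02540 = 27.29 h

27 h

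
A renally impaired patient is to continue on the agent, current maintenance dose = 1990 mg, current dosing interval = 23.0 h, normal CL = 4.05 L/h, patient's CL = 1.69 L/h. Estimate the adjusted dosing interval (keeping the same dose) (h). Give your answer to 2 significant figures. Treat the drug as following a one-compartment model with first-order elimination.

55 h

To keep the same average steady-state level, dosing rate must scale with clearance.
CL ratio = 1.69 / 4.05 = 0.4173
New interval (same dose) = 23.0 / 0.4173 = 55.12 h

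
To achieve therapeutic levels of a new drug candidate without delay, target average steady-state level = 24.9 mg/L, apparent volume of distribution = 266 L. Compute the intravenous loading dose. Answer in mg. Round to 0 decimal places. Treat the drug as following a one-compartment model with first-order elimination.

LD = Css × Vd = 24.9 × 266 = 6623 mg

6623 mg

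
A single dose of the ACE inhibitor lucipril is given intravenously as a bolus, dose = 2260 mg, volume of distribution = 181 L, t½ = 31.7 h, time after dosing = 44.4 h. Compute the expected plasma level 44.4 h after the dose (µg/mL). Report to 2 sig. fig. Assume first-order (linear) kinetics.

4.7 µg/mL

C₀ = Dose / Vd = 2260 / 181 = 12.49 mg/L
k = ln2 / t½ = 0.693147 / 31.7 = 0.02187 h⁻¹
C = C₀ · e^(−k·t) = 12.49 × e^(−0.02187 × 44.4)
  = 12.49 × 0.3787 = 4.730 mg/L
(4.730 mg/L = 4.730 µg/mL)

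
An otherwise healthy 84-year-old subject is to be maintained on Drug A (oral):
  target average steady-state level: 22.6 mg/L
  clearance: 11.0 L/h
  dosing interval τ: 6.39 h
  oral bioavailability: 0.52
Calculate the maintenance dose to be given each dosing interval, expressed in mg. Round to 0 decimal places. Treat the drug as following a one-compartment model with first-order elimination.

3055 mg

At steady state, F × (Dose/τ) = Css × CL.
Dose = Css × CL × τ / F = 22.6 × 11.00 × 6.39 / 0.52 = 3055 mg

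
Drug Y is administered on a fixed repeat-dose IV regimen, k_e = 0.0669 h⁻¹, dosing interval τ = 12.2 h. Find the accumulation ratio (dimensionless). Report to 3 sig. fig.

e^(−kτ) = e^(−0.06690 × 12.2) = 0.4421
Accumulation ratio R = 1 / (1 − e^(−kτ)) = 1 / (1 − 0.4421) = 1.792

1.79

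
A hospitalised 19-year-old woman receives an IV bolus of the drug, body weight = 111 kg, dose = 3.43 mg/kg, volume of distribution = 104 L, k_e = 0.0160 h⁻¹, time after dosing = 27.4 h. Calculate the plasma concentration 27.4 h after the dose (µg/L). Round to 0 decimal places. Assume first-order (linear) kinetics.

Total dose = 3.43 × 111 = 380.7 mg
C₀ = Dose / Vd = 380.7 / 104 = 3.661 mg/L
C = C₀ · e^(−k·t) = 3.661 × e^(−0.01600 × 27.4)
  = 3.661 × 0.6451 = 2.362 mg/L
Convert: 2.362 mg/L × 1000 = 2362 µg/L

2362 µg/L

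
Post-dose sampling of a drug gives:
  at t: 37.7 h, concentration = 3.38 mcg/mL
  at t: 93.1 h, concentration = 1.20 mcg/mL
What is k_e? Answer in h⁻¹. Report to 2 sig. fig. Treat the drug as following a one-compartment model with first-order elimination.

k = ln(C₁/C₂) / (t₂ − t₁) = ln(3.38/1.20) / (93.1 − 37.7)
  = 1.036 / 55.40 = 0.01870 h⁻¹

0.019 h⁻¹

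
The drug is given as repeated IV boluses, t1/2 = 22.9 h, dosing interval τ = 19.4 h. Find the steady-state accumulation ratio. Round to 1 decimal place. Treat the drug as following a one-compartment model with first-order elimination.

2.3

k = ln2 / t½ = 0.693147 / 22.9 = 0.03027 h⁻¹
e^(−kτ) = e^(−0.03027 × 19.4) = 0.5559
Accumulation ratio R = 1 / (1 − e^(−kτ)) = 1 / (1 − 0.5559) = 2.252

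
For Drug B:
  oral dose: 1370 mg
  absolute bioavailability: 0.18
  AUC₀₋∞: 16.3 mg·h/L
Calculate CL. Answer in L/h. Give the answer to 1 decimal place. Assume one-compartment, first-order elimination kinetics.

15.1 L/h

CL = F·Dose / AUC = 0.18 × 1370 / 16.3 = 15.13 L/h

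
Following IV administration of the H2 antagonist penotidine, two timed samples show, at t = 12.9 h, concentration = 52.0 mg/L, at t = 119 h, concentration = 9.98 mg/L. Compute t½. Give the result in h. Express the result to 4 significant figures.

k = ln(C₁/C₂) / (t₂ − t₁) = ln(52.0/9.98) / (119 − 12.9)
  = 1.651 / 106.1 = 0.01556 h⁻¹
t½ = ln2 / k = 0.693147 / 0.01556 = 44.55 h

44.55 h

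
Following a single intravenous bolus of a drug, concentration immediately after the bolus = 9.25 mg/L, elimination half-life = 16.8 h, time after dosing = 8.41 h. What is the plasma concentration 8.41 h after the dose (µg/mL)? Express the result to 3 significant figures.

6.54 µg/mL

k = ln2 / t½ = 0.693147 / 16.8 = 0.04126 h⁻¹
C = C₀ · e^(−k·t) = 9.250 × e^(−0.04126 × 8.41)
  = 9.250 × 0.7068 = 6.538 mg/L
(6.538 mg/L = 6.538 µg/mL)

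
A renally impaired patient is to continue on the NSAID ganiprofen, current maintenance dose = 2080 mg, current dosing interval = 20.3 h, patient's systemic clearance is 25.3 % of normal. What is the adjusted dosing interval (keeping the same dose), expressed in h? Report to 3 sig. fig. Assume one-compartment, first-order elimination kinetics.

To keep the same average steady-state level, dosing rate must scale with clearance.
CL ratio = 25.3 / 100 = 0.2530
New interval (same dose) = 20.3 / 0.2530 = 80.24 h

80.2 h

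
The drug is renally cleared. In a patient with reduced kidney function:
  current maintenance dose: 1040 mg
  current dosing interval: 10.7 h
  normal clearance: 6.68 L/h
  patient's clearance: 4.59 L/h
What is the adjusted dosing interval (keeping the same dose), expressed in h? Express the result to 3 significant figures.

15.6 h

To keep the same average steady-state level, dosing rate must scale with clearance.
CL ratio = 4.59 / 6.68 = 0.6871
New interval (same dose) = 10.7 / 0.6871 = 15.57 h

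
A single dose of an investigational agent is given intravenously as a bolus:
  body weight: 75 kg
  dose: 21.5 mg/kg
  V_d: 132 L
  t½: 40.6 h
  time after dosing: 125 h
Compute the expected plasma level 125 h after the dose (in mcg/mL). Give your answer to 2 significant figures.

1.4 mcg/mL

Total dose = 21.5 × 75 = 1613 mg
C₀ = Dose / Vd = 1613 / 132 = 12.22 mg/L
k = ln2 / t½ = 0.693147 / 40.6 = 0.01707 h⁻¹
C = C₀ · e^(−k·t) = 12.22 × e^(−0.01707 × 125)
  = 12.22 × 0.1184 = 1.447 mg/L
(1.447 mg/L = 1.447 mcg/mL)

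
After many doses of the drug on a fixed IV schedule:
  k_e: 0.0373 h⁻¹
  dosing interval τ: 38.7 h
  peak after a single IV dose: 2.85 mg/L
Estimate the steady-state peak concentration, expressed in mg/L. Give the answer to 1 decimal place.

3.7 mg/L

e^(−kτ) = e^(−0.03730 × 38.7) = 0.2361
Accumulation ratio R = 1 / (1 − e^(−kτ)) = 1 / (1 − 0.2361) = 1.309
Steady-state peak = C₀ × R = 2.85 × 1.309 = 3.731 mg/L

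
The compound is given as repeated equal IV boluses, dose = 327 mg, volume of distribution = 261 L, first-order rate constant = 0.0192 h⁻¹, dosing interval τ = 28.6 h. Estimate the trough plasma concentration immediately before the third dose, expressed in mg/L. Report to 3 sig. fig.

C₀ per dose = Dose / Vd = 327 / 261 = 1.253 mg/L
Fraction remaining after one interval: r = e^(−kτ) = e^(−0.01920 × 28.6) = 0.5775
Before dose 3, 2 doses have been given (aged 1τ, 2τ).
C_trough = C₀ × (r + r²) = 1.253 × (0.5775 + 0.3335) = 1.141 mg/L

1.14 mg/L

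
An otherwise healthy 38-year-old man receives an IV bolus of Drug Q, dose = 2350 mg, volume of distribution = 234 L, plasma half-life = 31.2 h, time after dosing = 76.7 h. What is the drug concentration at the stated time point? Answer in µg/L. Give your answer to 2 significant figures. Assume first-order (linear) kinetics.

C₀ = Dose / Vd = 2350 / 234 = 10.04 mg/L
k = ln2 / t½ = 0.693147 / 31.2 = 0.02222 h⁻¹
C = C₀ · e^(−k·t) = 10.04 × e^(−0.02222 × 76.7)
  = 10.04 × 0.1819 = 1.826 mg/L
Convert: 1.826 mg/L × 1000 = 1826 µg/L

1800 µg/L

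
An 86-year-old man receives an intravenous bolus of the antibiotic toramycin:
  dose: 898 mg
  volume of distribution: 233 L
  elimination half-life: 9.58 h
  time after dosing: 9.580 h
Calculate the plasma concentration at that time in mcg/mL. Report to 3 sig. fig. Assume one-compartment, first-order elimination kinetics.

1.93 mcg/mL

C₀ = Dose / Vd = 898.0 / 233 = 3.854 mg/L
k = ln2 / t½ = 0.693147 / 9.58 = 0.07235 h⁻¹
t / t½ = 9.580 / 9.58 = 1 half-lives
C = C₀ × (1/2)^1 = 3.854 × 0.5000 = 1.927 mg/L
(1.927 mg/L = 1.927 mcg/mL)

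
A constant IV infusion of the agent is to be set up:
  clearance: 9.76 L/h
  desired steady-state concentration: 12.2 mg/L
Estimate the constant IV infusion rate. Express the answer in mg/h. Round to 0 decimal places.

119 mg/h

At steady state, infusion rate R₀ = Css × CL = 12.2 × 9.760 = 119.1 mg/h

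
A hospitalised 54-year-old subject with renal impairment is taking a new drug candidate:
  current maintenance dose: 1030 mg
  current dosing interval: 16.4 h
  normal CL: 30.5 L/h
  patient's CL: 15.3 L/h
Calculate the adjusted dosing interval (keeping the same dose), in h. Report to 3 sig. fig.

32.7 h

To keep the same average steady-state level, dosing rate must scale with clearance.
CL ratio = 15.3 / 30.5 = 0.5016
New interval (same dose) = 16.4 / 0.5016 = 32.70 h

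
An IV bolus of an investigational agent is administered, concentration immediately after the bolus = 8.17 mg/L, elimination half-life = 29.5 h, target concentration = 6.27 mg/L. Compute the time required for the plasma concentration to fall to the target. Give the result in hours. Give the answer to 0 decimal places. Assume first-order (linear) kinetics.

k = ln2 / t½ = 0.693147 / 29.5 = 0.02350 h⁻¹
t = ln(C₀ / C) / k = ln(8.170 / 6.27) / 0.02350
  = ln(1.303) / 0.02350 = 0.2647 / 0.02350 = 11.26 h

11 h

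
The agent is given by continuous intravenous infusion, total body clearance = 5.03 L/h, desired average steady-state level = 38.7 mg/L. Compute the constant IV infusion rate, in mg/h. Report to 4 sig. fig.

194.7 mg/h

At steady state, infusion rate R₀ = Css × CL = 38.7 × 5.030 = 194.7 mg/h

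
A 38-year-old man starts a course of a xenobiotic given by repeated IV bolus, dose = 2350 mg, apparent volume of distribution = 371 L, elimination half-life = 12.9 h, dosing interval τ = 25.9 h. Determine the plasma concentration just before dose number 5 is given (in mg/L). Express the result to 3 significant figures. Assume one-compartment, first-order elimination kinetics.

C₀ per dose = Dose / Vd = 2350 / 371 = 6.334 mg/L
k = ln2 / t½ = 0.693147 / 12.9 = 0.05373 h⁻¹
Fraction remaining after one interval: r = e^(−kτ) = e^(−0.05373 × 25.9) = 0.2487
Before dose 5, 4 doses have been given (aged 1τ, 2τ, 3τ, 4τ).
C_trough = C₀ × (r + r² + … + r^4) = C₀ × r(1−r^4)/(1−r)
        = 6.334 × 0.2487 × (1 − 0.003826) / (1 − 0.2487) = 2.089 mg/L

2.09 mg/L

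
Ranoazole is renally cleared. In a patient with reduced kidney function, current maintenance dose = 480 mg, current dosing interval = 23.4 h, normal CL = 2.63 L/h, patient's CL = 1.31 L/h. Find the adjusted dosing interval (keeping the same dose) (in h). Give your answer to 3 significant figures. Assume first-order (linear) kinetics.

To keep the same average steady-state level, dosing rate must scale with clearance.
CL ratio = 1.31 / 2.63 = 0.4981
New interval (same dose) = 23.4 / 0.4981 = 46.98 h

47.0 h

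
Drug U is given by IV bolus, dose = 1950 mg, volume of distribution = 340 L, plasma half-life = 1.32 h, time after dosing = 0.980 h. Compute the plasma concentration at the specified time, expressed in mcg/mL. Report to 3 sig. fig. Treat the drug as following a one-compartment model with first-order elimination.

C₀ = Dose / Vd = 1950 / 340 = 5.735 mg/L
k = ln2 / t½ = 0.693147 / 1.32 = 0.5251 h⁻¹
C = C₀ · e^(−k·t) = 5.735 × e^(−0.5251 × 0.980)
  = 5.735 × 0.5977 = 3.428 mg/L
(3.428 mg/L = 3.428 mcg/mL)

3.43 mcg/mL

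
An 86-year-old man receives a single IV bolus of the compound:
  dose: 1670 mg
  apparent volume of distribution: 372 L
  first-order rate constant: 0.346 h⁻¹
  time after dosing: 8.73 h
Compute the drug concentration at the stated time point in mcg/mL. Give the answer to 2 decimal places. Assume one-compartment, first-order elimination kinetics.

0.22 mcg/mL

C₀ = Dose / Vd = 1670 / 372 = 4.489 mg/L
C = C₀ · e^(−k·t) = 4.489 × e^(−0.3460 × 8.73)
  = 4.489 × 0.04877 = 0.2189 mg/L
(0.2189 mg/L = 0.2189 mcg/mL)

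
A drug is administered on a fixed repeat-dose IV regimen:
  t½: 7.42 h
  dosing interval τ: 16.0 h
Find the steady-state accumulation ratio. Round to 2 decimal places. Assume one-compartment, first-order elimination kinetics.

k = ln2 / t½ = 0.693147 / 7.42 = 0.09342 h⁻¹
e^(−kτ) = e^(−0.09342 × 16.0) = 0.2243
Accumulation ratio R = 1 / (1 − e^(−kτ)) = 1 / (1 − 0.2243) = 1.289

1.29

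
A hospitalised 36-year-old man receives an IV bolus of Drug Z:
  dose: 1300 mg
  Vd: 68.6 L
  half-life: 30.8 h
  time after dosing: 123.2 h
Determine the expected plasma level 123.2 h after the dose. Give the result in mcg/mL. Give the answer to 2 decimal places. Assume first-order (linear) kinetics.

C₀ = Dose / Vd = 1300 / 68.6 = 18.95 mg/L
k = ln2 / t½ = 0.693147 / 30.8 = 0.02250 h⁻¹
t / t½ = 123.2 / 30.8 = 4 half-lives
C = C₀ × (1/2)^4 = 18.95 × 0.06250 = 1.184 mg/L
(1.184 mg/L = 1.184 mcg/mL)

1.18 mcg/mL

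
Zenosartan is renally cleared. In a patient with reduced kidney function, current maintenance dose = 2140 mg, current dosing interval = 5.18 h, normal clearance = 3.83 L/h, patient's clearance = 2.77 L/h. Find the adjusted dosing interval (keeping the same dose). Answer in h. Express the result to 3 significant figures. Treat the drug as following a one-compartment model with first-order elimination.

7.16 h

To keep the same average steady-state level, dosing rate must scale with clearance.
CL ratio = 2.77 / 3.83 = 0.7232
New interval (same dose) = 5.18 / 0.7232 = 7.163 h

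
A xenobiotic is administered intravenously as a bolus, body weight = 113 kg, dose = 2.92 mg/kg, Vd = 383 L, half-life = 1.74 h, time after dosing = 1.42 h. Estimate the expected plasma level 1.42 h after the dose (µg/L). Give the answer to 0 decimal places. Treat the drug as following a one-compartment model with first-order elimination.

Total dose = 2.92 × 113 = 330.0 mg
C₀ = Dose / Vd = 330.0 / 383 = 0.8616 mg/L
k = ln2 / t½ = 0.693147 / 1.74 = 0.3984 h⁻¹
C = C₀ · e^(−k·t) = 0.8616 × e^(−0.3984 × 1.42)
  = 0.8616 × 0.5679 = 0.4893 mg/L
Convert: 0.4893 mg/L × 1000 = 489.3 µg/L

489 µg/L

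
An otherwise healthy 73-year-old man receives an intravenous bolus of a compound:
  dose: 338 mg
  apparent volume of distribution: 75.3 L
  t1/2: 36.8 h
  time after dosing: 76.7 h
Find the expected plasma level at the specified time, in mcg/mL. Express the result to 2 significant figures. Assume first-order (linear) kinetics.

C₀ = Dose / Vd = 338.0 / 75.3 = 4.489 mg/L
k = ln2 / t½ = 0.693147 / 36.8 = 0.01884 h⁻¹
C = C₀ · e^(−k·t) = 4.489 × e^(−0.01884 × 76.7)
  = 4.489 × 0.2357 = 1.058 mg/L
(1.058 mg/L = 1.058 mcg/mL)

1.1 mcg/mL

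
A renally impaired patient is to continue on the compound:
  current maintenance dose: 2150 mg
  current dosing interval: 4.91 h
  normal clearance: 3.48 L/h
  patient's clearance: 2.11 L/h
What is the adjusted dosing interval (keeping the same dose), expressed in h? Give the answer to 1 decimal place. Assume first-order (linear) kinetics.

To keep the same average steady-state level, dosing rate must scale with clearance.
CL ratio = 2.11 / 3.48 = 0.6063
New interval (same dose) = 4.91 / 0.6063 = 8.098 h

8.1 h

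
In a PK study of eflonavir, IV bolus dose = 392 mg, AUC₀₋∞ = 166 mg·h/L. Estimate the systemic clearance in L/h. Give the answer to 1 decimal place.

2.4 L/h

CL = Dose / AUC = 392 / 166 = 2.361 L/h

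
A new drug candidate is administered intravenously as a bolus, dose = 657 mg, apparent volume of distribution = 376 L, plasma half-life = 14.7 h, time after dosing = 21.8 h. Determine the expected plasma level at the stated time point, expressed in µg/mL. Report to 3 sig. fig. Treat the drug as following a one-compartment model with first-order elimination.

C₀ = Dose / Vd = 657.0 / 376 = 1.747 mg/L
k = ln2 / t½ = 0.693147 / 14.7 = 0.04715 h⁻¹
C = C₀ · e^(−k·t) = 1.747 × e^(−0.04715 × 21.8)
  = 1.747 × 0.3578 = 0.6251 mg/L
(0.6251 mg/L = 0.6251 µg/mL)

0.625 µg/mL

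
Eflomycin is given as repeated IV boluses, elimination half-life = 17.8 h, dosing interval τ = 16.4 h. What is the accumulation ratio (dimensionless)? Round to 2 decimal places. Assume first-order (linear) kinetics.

2.12

k = ln2 / t½ = 0.693147 / 17.8 = 0.03894 h⁻¹
e^(−kτ) = e^(−0.03894 × 16.4) = 0.5280
Accumulation ratio R = 1 / (1 − e^(−kτ)) = 1 / (1 − 0.5280) = 2.119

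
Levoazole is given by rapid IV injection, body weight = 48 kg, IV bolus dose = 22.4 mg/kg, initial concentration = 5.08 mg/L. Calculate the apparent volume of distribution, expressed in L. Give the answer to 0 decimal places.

212 L

Dose = 22.4 × 48 = 1075 mg
Vd = Dose / C₀ = 1075 / 5.08 = 211.6 L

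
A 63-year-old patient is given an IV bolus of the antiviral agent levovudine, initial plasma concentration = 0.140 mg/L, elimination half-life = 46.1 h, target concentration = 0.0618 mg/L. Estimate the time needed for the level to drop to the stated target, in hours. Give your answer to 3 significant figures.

k = ln2 / t½ = 0.693147 / 46.1 = 0.01504 h⁻¹
t = ln(C₀ / C) / k = ln(0.1400 / 0.0618) / 0.01504
  = ln(2.265) / 0.01504 = 0.8176 / 0.01504 = 54.36 h

54.4 h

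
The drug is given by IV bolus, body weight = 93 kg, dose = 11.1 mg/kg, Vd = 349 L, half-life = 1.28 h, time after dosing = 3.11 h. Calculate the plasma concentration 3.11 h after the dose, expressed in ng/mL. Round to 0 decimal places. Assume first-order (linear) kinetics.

Total dose = 11.1 × 93 = 1032 mg
C₀ = Dose / Vd = 1032 / 349 = 2.957 mg/L
k = ln2 / t½ = 0.693147 / 1.28 = 0.5415 h⁻¹
C = C₀ · e^(−k·t) = 2.957 × e^(−0.5415 × 3.11)
  = 2.957 × 0.1856 = 0.5488 mg/L
Convert: 0.5488 mg/L × 1000 = 548.8 ng/mL

549 ng/mL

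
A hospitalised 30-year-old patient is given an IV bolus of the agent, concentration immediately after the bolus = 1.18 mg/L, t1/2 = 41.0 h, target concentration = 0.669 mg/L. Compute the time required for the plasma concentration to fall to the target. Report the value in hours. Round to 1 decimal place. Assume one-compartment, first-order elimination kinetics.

k = ln2 / t½ = 0.693147 / 41.0 = 0.01691 h⁻¹
t = ln(C₀ / C) / k = ln(1.180 / 0.669) / 0.01691
  = ln(1.764) / 0.01691 = 0.5676 / 0.01691 = 33.57 h

33.6 h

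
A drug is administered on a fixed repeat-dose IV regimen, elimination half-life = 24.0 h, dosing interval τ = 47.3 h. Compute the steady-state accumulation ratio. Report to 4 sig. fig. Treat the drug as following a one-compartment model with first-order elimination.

1.342

k = ln2 / t½ = 0.693147 / 24.0 = 0.02888 h⁻¹
e^(−kτ) = e^(−0.02888 × 47.3) = 0.2551
Accumulation ratio R = 1 / (1 − e^(−kτ)) = 1 / (1 − 0.2551) = 1.342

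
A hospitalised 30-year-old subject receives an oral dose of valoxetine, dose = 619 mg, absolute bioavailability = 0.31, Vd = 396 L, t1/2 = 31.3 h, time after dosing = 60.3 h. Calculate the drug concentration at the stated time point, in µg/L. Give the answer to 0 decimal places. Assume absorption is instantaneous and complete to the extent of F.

127 µg/L

Amount reaching circulation = F × Dose = 0.31 × 619.0 = 191.9 mg
C₀ = F·Dose / Vd = 191.9 / 396 = 0.4846 mg/L
k = ln2 / t½ = 0.693147 / 31.3 = 0.02215 h⁻¹
C = C₀ · e^(−k·t) = 0.4846 × e^(−0.02215 × 60.3)
  = 0.4846 × 0.2630 = 0.1274 mg/L
Convert: 0.1274 mg/L × 1000 = 127.4 µg/L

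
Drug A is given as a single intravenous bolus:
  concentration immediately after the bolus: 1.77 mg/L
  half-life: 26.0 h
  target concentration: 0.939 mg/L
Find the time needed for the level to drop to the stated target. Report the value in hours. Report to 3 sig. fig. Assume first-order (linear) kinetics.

k = ln2 / t½ = 0.693147 / 26.0 = 0.02666 h⁻¹
t = ln(C₀ / C) / k = ln(1.770 / 0.939) / 0.02666
  = ln(1.885) / 0.02666 = 0.6339 / 0.02666 = 23.78 h

23.8 h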